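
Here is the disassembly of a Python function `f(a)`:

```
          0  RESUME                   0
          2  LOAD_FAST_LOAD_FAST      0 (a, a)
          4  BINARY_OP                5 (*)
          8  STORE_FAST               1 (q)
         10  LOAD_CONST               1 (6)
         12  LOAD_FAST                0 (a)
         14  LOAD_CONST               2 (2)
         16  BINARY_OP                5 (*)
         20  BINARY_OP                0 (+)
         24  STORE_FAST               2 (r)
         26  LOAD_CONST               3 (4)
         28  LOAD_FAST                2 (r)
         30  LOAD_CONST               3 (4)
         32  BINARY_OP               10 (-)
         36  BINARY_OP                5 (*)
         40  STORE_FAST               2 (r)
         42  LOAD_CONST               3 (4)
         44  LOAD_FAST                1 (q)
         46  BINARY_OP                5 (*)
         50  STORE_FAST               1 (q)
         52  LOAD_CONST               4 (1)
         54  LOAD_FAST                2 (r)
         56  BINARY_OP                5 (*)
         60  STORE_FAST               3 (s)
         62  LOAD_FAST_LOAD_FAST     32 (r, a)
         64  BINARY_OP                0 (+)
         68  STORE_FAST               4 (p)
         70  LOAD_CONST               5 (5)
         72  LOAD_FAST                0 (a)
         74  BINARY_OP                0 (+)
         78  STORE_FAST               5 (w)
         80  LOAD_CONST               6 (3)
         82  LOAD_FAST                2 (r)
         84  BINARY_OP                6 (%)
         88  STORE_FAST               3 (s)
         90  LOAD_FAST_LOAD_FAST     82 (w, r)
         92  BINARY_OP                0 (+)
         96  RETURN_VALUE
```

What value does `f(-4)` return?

LOAD_FAST_LOAD_FAST a,a → push -4,-4. Stack: [-4, -4]
BINARY_OP * → -4 * -4 = 16. Stack: [16]
STORE_FAST q → q=16. Stack: []
LOAD_CONST → push 6. Stack: [6]
LOAD_FAST a → push -4. Stack: [6, -4]
LOAD_CONST → push 2. Stack: [6, -4, 2]
BINARY_OP * → -4 * 2 = -8. Stack: [6, -8]
BINARY_OP + → 6 + -8 = -2. Stack: [-2]
STORE_FAST r → r=-2. Stack: []
LOAD_CONST → push 4. Stack: [4]
LOAD_FAST r → push -2. Stack: [4, -2]
LOAD_CONST → push 4. Stack: [4, -2, 4]
BINARY_OP - → -2 - 4 = -6. Stack: [4, -6]
BINARY_OP * → 4 * -6 = -24. Stack: [-24]
STORE_FAST r → r=-24. Stack: []
LOAD_CONST → push 4. Stack: [4]
LOAD_FAST q → push 16. Stack: [4, 16]
BINARY_OP * → 4 * 16 = 64. Stack: [64]
STORE_FAST q → q=64. Stack: []
LOAD_CONST → push 1. Stack: [1]
LOAD_FAST r → push -24. Stack: [1, -24]
BINARY_OP * → 1 * -24 = -24. Stack: [-24]
STORE_FAST s → s=-24. Stack: []
LOAD_FAST_LOAD_FAST r,a → push -24,-4. Stack: [-24, -4]
BINARY_OP + → -24 + -4 = -28. Stack: [-28]
STORE_FAST p → p=-28. Stack: []
LOAD_CONST → push 5. Stack: [5]
LOAD_FAST a → push -4. Stack: [5, -4]
BINARY_OP + → 5 + -4 = 1. Stack: [1]
STORE_FAST w → w=1. Stack: []
LOAD_CONST → push 3. Stack: [3]
LOAD_FAST r → push -24. Stack: [3, -24]
BINARY_OP % → 3 % -24 = -21. Stack: [-21]
STORE_FAST s → s=-21. Stack: []
LOAD_FAST_LOAD_FAST w,r → push 1,-24. Stack: [1, -24]
BINARY_OP + → 1 + -24 = -23. Stack: [-23]
RETURN_VALUE → return -23.

-23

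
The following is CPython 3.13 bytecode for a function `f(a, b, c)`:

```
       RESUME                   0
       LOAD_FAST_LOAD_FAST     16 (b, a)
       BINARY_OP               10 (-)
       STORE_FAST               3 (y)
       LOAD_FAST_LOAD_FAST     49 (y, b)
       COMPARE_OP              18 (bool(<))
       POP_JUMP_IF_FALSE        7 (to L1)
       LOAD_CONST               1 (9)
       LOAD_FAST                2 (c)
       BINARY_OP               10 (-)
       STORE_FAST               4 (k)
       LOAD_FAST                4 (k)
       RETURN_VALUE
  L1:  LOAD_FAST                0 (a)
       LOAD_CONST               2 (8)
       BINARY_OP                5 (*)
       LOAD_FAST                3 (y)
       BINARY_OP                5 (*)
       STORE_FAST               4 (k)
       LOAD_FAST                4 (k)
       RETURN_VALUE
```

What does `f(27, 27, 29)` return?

-20

LOAD_FAST_LOAD_FAST b,a → push 27,27. Stack: [27, 27]
BINARY_OP - → 27 - 27 = 0. Stack: [0]
STORE_FAST y → y=0. Stack: []
LOAD_FAST_LOAD_FAST y,b → push 0,27. Stack: [0, 27]
COMPARE_OP bool(<) → 0 vs 27 = True. Stack: [True]
POP_JUMP_IF_FALSE → pop True; no jump. Stack: []
LOAD_CONST → push 9. Stack: [9]
LOAD_FAST c → push 29. Stack: [9, 29]
BINARY_OP - → 9 - 29 = -20. Stack: [-20]
STORE_FAST k → k=-20. Stack: []
LOAD_FAST k → push -20. Stack: [-20]
RETURN_VALUE → return -20.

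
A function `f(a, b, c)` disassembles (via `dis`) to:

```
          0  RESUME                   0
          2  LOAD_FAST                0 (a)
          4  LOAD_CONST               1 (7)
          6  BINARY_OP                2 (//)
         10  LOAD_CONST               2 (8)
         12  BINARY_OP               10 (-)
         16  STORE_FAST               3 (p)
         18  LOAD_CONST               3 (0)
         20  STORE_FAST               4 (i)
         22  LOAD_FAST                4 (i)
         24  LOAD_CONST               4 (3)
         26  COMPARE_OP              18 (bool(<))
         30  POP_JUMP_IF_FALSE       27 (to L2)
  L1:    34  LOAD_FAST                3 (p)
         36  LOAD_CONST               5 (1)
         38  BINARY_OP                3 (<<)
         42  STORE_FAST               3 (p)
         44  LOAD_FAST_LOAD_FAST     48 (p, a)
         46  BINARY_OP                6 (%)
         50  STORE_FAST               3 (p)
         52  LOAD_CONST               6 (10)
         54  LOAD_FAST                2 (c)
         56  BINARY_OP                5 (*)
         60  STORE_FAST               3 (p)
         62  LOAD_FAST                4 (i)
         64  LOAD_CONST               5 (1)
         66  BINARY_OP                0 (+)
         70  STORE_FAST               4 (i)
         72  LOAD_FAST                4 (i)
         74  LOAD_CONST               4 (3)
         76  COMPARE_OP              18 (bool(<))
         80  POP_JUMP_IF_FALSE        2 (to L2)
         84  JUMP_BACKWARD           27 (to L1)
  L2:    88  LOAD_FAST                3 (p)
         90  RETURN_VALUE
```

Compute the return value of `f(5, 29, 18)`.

LOAD_FAST a → push 5
LOAD_CONST → push 7
BINARY_OP // → 5 // 7 = 0
LOAD_CONST → push 8
BINARY_OP - → 0 - 8 = -8
STORE_FAST p → p=-8
LOAD_CONST → push 0
STORE_FAST i → i=0
LOAD_FAST i → push 0
LOAD_CONST → push 3
COMPARE_OP bool(<) → 0 vs 3 = True
POP_JUMP_IF_FALSE → pop True; no jump
LOAD_FAST p → push -8
LOAD_CONST → push 1
BINARY_OP << → -8 << 1 = -16
STORE_FAST p → p=-16
LOAD_FAST_LOAD_FAST p,a → push -16,5
BINARY_OP % → -16 % 5 = 4
STORE_FAST p → p=4
LOAD_CONST → push 10
LOAD_FAST c → push 18
BINARY_OP * → 10 * 18 = 180
STORE_FAST p → p=180
LOAD_FAST i → push 0
LOAD_CONST → push 1
BINARY_OP + → 0 + 1 = 1
STORE_FAST i → i=1
LOAD_FAST i → push 1
LOAD_CONST → push 3
COMPARE_OP bool(<) → 1 vs 3 = True
POP_JUMP_IF_FALSE → pop True; no jump
LOAD_FAST p → push 180
LOAD_CONST → push 1
BINARY_OP << → 180 << 1 = 360
STORE_FAST p → p=360
LOAD_FAST_LOAD_FAST p,a → push 360,5
BINARY_OP % → 360 % 5 = 0
STORE_FAST p → p=0
LOAD_CONST → push 10
LOAD_FAST c → push 18
BINARY_OP * → 10 * 18 = 180
STORE_FAST p → p=180
LOAD_FAST i → push 1
LOAD_CONST → push 1
BINARY_OP + → 1 + 1 = 2
STORE_FAST i → i=2
LOAD_FAST i → push 2
LOAD_CONST → push 3
COMPARE_OP bool(<) → 2 vs 3 = True
POP_JUMP_IF_FALSE → pop True; no jump
LOAD_FAST p → push 180
LOAD_CONST → push 1
BINARY_OP << → 180 << 1 = 360
STORE_FAST p → p=360
LOAD_FAST_LOAD_FAST p,a → push 360,5
BINARY_OP % → 360 % 5 = 0
STORE_FAST p → p=0
LOAD_CONST → push 10
LOAD_FAST c → push 18
BINARY_OP * → 10 * 18 = 180
STORE_FAST p → p=180
LOAD_FAST i → push 2
LOAD_CONST → push 1
BINARY_OP + → 2 + 1 = 3
STORE_FAST i → i=3
LOAD_FAST i → push 3
LOAD_CONST → push 3
COMPARE_OP bool(<) → 3 vs 3 = False
POP_JUMP_IF_FALSE → pop False; jump
LOAD_FAST p → push 180
RETURN_VALUE → return 180.

180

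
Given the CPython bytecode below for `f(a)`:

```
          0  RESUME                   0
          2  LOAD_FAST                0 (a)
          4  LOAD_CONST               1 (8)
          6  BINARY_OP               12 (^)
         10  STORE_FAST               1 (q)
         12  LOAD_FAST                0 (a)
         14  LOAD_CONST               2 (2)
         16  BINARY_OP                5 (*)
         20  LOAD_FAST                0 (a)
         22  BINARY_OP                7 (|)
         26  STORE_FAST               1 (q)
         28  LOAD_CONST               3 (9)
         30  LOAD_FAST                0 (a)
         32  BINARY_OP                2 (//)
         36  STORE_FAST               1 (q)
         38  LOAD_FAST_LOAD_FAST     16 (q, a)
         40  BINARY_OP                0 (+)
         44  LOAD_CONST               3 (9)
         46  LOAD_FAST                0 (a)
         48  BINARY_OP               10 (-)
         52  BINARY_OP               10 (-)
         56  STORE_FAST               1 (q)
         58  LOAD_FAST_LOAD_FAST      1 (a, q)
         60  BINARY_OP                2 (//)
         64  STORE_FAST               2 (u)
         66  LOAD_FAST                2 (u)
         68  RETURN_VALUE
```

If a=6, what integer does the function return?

1

LOAD_FAST a → push 6. Stack: [6]
LOAD_CONST → push 8. Stack: [6, 8]
BINARY_OP ^ → 6 ^ 8 = 14. Stack: [14]
STORE_FAST q → q=14. Stack: []
LOAD_FAST a → push 6. Stack: [6]
LOAD_CONST → push 2. Stack: [6, 2]
BINARY_OP * → 6 * 2 = 12. Stack: [12]
LOAD_FAST a → push 6. Stack: [12, 6]
BINARY_OP | → 12 | 6 = 14. Stack: [14]
STORE_FAST q → q=14. Stack: []
LOAD_CONST → push 9. Stack: [9]
LOAD_FAST a → push 6. Stack: [9, 6]
BINARY_OP // → 9 // 6 = 1. Stack: [1]
STORE_FAST q → q=1. Stack: []
LOAD_FAST_LOAD_FAST q,a → push 1,6. Stack: [1, 6]
BINARY_OP + → 1 + 6 = 7. Stack: [7]
LOAD_CONST → push 9. Stack: [7, 9]
LOAD_FAST a → push 6. Stack: [7, 9, 6]
BINARY_OP - → 9 - 6 = 3. Stack: [7, 3]
BINARY_OP - → 7 - 3 = 4. Stack: [4]
STORE_FAST q → q=4. Stack: []
LOAD_FAST_LOAD_FAST a,q → push 6,4. Stack: [6, 4]
BINARY_OP // → 6 // 4 = 1. Stack: [1]
STORE_FAST u → u=1. Stack: []
LOAD_FAST u → push 1. Stack: [1]
RETURN_VALUE → return 1.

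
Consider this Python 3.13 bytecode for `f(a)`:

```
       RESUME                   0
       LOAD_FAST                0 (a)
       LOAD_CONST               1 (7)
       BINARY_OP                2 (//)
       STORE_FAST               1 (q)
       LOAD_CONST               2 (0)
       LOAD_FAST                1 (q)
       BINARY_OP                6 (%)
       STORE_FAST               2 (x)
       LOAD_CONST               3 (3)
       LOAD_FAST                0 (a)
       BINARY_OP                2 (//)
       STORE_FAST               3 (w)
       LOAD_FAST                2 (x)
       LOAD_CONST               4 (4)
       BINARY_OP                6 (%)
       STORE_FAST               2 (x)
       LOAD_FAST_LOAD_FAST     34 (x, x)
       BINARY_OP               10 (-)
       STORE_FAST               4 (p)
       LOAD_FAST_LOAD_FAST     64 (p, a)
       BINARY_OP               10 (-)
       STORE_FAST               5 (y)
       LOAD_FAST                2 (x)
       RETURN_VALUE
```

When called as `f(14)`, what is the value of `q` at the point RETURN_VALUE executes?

LOAD_FAST a → push 14. Stack: [14]
LOAD_CONST → push 7. Stack: [14, 7]
BINARY_OP // → 14 // 7 = 2. Stack: [2]
STORE_FAST q → q=2. Stack: []
LOAD_CONST → push 0. Stack: [0]
LOAD_FAST q → push 2. Stack: [0, 2]
BINARY_OP % → 0 % 2 = 0. Stack: [0]
STORE_FAST x → x=0. Stack: []
LOAD_CONST → push 3. Stack: [3]
LOAD_FAST a → push 14. Stack: [3, 14]
BINARY_OP // → 3 // 14 = 0. Stack: [0]
STORE_FAST w → w=0. Stack: []
LOAD_FAST x → push 0. Stack: [0]
LOAD_CONST → push 4. Stack: [0, 4]
BINARY_OP % → 0 % 4 = 0. Stack: [0]
STORE_FAST x → x=0. Stack: []
LOAD_FAST_LOAD_FAST x,x → push 0,0. Stack: [0, 0]
BINARY_OP - → 0 - 0 = 0. Stack: [0]
STORE_FAST p → p=0. Stack: []
LOAD_FAST_LOAD_FAST p,a → push 0,14. Stack: [0, 14]
BINARY_OP - → 0 - 14 = -14. Stack: [-14]
STORE_FAST y → y=-14. Stack: []
LOAD_FAST x → push 0. Stack: [0]
RETURN_VALUE → return 0.

2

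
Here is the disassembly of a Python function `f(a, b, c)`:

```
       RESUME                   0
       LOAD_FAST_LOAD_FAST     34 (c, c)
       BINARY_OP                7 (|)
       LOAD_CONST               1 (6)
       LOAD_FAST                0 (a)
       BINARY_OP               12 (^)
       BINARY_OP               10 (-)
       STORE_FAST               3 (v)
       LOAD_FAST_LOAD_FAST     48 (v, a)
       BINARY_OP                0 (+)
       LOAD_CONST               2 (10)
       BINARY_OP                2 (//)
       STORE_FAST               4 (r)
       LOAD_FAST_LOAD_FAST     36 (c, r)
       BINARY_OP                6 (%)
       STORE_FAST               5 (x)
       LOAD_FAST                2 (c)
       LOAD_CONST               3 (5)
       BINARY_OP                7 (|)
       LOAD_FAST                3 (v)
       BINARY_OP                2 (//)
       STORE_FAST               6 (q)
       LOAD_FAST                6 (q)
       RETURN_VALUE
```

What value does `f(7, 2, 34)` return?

LOAD_FAST_LOAD_FAST c,c → push 34,34. Stack: [34, 34]
BINARY_OP | → 34 | 34 = 34. Stack: [34]
LOAD_CONST → push 6. Stack: [34, 6]
LOAD_FAST a → push 7. Stack: [34, 6, 7]
BINARY_OP ^ → 6 ^ 7 = 1. Stack: [34, 1]
BINARY_OP - → 34 - 1 = 33. Stack: [33]
STORE_FAST v → v=33. Stack: []
LOAD_FAST_LOAD_FAST v,a → push 33,7. Stack: [33, 7]
BINARY_OP + → 33 + 7 = 40. Stack: [40]
LOAD_CONST → push 10. Stack: [40, 10]
BINARY_OP // → 40 // 10 = 4. Stack: [4]
STORE_FAST r → r=4. Stack: []
LOAD_FAST_LOAD_FAST c,r → push 34,4. Stack: [34, 4]
BINARY_OP % → 34 % 4 = 2. Stack: [2]
STORE_FAST x → x=2. Stack: []
LOAD_FAST c → push 34. Stack: [34]
LOAD_CONST → push 5. Stack: [34, 5]
BINARY_OP | → 34 | 5 = 39. Stack: [39]
LOAD_FAST v → push 33. Stack: [39, 33]
BINARY_OP // → 39 // 33 = 1. Stack: [1]
STORE_FAST q → q=1. Stack: []
LOAD_FAST q → push 1. Stack: [1]
RETURN_VALUE → return 1.

1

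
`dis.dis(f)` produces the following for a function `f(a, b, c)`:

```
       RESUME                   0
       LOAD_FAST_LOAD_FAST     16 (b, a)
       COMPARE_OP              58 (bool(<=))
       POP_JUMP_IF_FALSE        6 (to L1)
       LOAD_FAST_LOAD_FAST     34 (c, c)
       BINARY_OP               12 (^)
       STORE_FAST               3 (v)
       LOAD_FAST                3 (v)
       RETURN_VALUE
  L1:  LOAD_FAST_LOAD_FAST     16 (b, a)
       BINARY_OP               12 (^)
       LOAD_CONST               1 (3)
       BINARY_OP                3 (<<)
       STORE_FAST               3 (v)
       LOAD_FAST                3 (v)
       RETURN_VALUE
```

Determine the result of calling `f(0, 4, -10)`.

LOAD_FAST_LOAD_FAST b,a → push 4,0. Stack: [4, 0]
COMPARE_OP bool(<=) → 4 vs 0 = False. Stack: [False]
POP_JUMP_IF_FALSE → pop False; jump. Stack: []
LOAD_FAST_LOAD_FAST b,a → push 4,0. Stack: [4, 0]
BINARY_OP ^ → 4 ^ 0 = 4. Stack: [4]
LOAD_CONST → push 3. Stack: [4, 3]
BINARY_OP << → 4 << 3 = 32. Stack: [32]
STORE_FAST v → v=32. Stack: []
LOAD_FAST v → push 32. Stack: [32]
RETURN_VALUE → return 32.

32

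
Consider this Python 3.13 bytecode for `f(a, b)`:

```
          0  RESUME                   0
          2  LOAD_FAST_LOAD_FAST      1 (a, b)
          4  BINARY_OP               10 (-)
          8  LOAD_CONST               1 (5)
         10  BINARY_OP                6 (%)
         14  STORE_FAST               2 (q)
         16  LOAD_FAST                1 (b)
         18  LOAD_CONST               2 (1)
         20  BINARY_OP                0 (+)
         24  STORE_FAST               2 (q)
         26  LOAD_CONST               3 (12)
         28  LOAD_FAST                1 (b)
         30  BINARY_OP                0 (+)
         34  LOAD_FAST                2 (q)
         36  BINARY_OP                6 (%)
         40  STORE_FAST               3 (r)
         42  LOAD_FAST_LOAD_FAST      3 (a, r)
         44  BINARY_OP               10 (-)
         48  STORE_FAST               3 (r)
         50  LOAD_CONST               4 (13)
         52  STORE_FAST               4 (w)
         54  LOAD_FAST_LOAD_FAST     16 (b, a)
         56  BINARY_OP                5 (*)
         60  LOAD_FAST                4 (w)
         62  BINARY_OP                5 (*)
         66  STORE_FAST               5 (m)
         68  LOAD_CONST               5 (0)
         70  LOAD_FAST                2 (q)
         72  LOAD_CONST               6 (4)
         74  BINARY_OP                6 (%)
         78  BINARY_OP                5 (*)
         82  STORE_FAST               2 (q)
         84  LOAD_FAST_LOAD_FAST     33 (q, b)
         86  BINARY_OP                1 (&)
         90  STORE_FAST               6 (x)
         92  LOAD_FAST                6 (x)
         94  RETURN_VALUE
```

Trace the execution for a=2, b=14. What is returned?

0

LOAD_FAST_LOAD_FAST a,b → push 2,14. Stack: [2, 14]
BINARY_OP - → 2 - 14 = -12. Stack: [-12]
LOAD_CONST → push 5. Stack: [-12, 5]
BINARY_OP % → -12 % 5 = 3. Stack: [3]
STORE_FAST q → q=3. Stack: []
LOAD_FAST b → push 14. Stack: [14]
LOAD_CONST → push 1. Stack: [14, 1]
BINARY_OP + → 14 + 1 = 15. Stack: [15]
STORE_FAST q → q=15. Stack: []
LOAD_CONST → push 12. Stack: [12]
LOAD_FAST b → push 14. Stack: [12, 14]
BINARY_OP + → 12 + 14 = 26. Stack: [26]
LOAD_FAST q → push 15. Stack: [26, 15]
BINARY_OP % → 26 % 15 = 11. Stack: [11]
STORE_FAST r → r=11. Stack: []
LOAD_FAST_LOAD_FAST a,r → push 2,11. Stack: [2, 11]
BINARY_OP - → 2 - 11 = -9. Stack: [-9]
STORE_FAST r → r=-9. Stack: []
LOAD_CONST → push 13. Stack: [13]
STORE_FAST w → w=13. Stack: []
LOAD_FAST_LOAD_FAST b,a → push 14,2. Stack: [14, 2]
BINARY_OP * → 14 * 2 = 28. Stack: [28]
LOAD_FAST w → push 13. Stack: [28, 13]
BINARY_OP * → 28 * 13 = 364. Stack: [364]
STORE_FAST m → m=364. Stack: []
LOAD_CONST → push 0. Stack: [0]
LOAD_FAST q → push 15. Stack: [0, 15]
LOAD_CONST → push 4. Stack: [0, 15, 4]
BINARY_OP % → 15 % 4 = 3. Stack: [0, 3]
BINARY_OP * → 0 * 3 = 0. Stack: [0]
STORE_FAST q → q=0. Stack: []
LOAD_FAST_LOAD_FAST q,b → push 0,14. Stack: [0, 14]
BINARY_OP & → 0 & 14 = 0. Stack: [0]
STORE_FAST x → x=0. Stack: []
LOAD_FAST x → push 0. Stack: [0]
RETURN_VALUE → return 0.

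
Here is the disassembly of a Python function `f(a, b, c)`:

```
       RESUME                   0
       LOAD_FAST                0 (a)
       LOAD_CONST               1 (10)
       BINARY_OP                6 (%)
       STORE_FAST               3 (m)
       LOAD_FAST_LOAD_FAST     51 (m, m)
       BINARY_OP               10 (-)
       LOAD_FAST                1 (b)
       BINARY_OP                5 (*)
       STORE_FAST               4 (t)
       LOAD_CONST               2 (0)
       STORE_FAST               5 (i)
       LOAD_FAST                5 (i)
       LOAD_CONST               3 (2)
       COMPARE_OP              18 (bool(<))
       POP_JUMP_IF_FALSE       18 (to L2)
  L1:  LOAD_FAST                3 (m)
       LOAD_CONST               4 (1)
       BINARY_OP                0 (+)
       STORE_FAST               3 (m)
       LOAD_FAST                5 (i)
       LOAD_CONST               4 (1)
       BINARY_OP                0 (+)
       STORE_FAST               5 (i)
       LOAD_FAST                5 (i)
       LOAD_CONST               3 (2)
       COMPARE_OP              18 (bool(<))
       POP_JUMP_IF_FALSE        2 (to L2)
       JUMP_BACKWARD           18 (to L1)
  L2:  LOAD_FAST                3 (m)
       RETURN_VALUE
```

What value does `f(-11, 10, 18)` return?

11

LOAD_FAST a → push -11. Stack: [-11]
LOAD_CONST → push 10. Stack: [-11, 10]
BINARY_OP % → -11 % 10 = 9. Stack: [9]
STORE_FAST m → m=9. Stack: []
LOAD_FAST_LOAD_FAST m,m → push 9,9. Stack: [9, 9]
BINARY_OP - → 9 - 9 = 0. Stack: [0]
LOAD_FAST b → push 10. Stack: [0, 10]
BINARY_OP * → 0 * 10 = 0. Stack: [0]
STORE_FAST t → t=0. Stack: []
LOAD_CONST → push 0. Stack: [0]
STORE_FAST i → i=0. Stack: []
LOAD_FAST i → push 0. Stack: [0]
LOAD_CONST → push 2. Stack: [0, 2]
COMPARE_OP bool(<) → 0 vs 2 = True. Stack: [True]
POP_JUMP_IF_FALSE → pop True; no jump. Stack: []
LOAD_FAST m → push 9. Stack: [9]
LOAD_CONST → push 1. Stack: [9, 1]
BINARY_OP + → 9 + 1 = 10. Stack: [10]
STORE_FAST m → m=10. Stack: []
LOAD_FAST i → push 0. Stack: [0]
LOAD_CONST → push 1. Stack: [0, 1]
BINARY_OP + → 0 + 1 = 1. Stack: [1]
STORE_FAST i → i=1. Stack: []
LOAD_FAST i → push 1. Stack: [1]
LOAD_CONST → push 2. Stack: [1, 2]
COMPARE_OP bool(<) → 1 vs 2 = True. Stack: [True]
POP_JUMP_IF_FALSE → pop True; no jump. Stack: []
LOAD_FAST m → push 10. Stack: [10]
LOAD_CONST → push 1. Stack: [10, 1]
BINARY_OP + → 10 + 1 = 11. Stack: [11]
STORE_FAST m → m=11. Stack: []
LOAD_FAST i → push 1. Stack: [1]
LOAD_CONST → push 1. Stack: [1, 1]
BINARY_OP + → 1 + 1 = 2. Stack: [2]
STORE_FAST i → i=2. Stack: []
LOAD_FAST i → push 2. Stack: [2]
LOAD_CONST → push 2. Stack: [2, 2]
COMPARE_OP bool(<) → 2 vs 2 = False. Stack: [False]
POP_JUMP_IF_FALSE → pop False; jump. Stack: []
LOAD_FAST m → push 11. Stack: [11]
RETURN_VALUE → return 11.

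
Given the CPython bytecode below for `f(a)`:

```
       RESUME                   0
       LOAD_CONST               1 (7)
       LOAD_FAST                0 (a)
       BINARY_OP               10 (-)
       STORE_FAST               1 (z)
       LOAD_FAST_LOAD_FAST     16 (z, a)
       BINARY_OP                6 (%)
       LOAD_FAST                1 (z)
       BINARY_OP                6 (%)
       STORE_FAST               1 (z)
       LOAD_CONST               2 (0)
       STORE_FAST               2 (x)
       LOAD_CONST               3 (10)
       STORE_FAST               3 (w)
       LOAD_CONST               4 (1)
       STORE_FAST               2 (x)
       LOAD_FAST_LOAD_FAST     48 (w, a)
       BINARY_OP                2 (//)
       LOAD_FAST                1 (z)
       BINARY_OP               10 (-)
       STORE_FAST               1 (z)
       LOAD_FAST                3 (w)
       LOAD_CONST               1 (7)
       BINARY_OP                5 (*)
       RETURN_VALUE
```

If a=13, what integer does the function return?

LOAD_CONST → push 7. Stack: [7]
LOAD_FAST a → push 13. Stack: [7, 13]
BINARY_OP - → 7 - 13 = -6. Stack: [-6]
STORE_FAST z → z=-6. Stack: []
LOAD_FAST_LOAD_FAST z,a → push -6,13. Stack: [-6, 13]
BINARY_OP % → -6 % 13 = 7. Stack: [7]
LOAD_FAST z → push -6. Stack: [7, -6]
BINARY_OP % → 7 % -6 = -5. Stack: [-5]
STORE_FAST z → z=-5. Stack: []
LOAD_CONST → push 0. Stack: [0]
STORE_FAST x → x=0. Stack: []
LOAD_CONST → push 10. Stack: [10]
STORE_FAST w → w=10. Stack: []
LOAD_CONST → push 1. Stack: [1]
STORE_FAST x → x=1. Stack: []
LOAD_FAST_LOAD_FAST w,a → push 10,13. Stack: [10, 13]
BINARY_OP // → 10 // 13 = 0. Stack: [0]
LOAD_FAST z → push -5. Stack: [0, -5]
BINARY_OP - → 0 - -5 = 5. Stack: [5]
STORE_FAST z → z=5. Stack: []
LOAD_FAST w → push 10. Stack: [10]
LOAD_CONST → push 7. Stack: [10, 7]
BINARY_OP * → 10 * 7 = 70. Stack: [70]
RETURN_VALUE → return 70.

70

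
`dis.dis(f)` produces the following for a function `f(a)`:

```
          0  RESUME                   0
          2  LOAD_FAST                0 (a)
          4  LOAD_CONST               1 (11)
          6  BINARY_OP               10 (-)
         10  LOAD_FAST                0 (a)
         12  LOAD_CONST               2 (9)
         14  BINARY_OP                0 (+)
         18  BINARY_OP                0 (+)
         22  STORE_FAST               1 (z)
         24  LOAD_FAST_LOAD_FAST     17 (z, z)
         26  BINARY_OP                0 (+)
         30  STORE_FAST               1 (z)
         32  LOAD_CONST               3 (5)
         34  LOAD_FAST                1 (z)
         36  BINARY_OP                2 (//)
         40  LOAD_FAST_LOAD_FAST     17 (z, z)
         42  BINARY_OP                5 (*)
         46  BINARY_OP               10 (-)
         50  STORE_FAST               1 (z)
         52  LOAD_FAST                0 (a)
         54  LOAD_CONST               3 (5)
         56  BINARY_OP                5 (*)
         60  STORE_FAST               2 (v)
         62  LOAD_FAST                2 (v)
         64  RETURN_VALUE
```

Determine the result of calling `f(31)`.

LOAD_FAST a → push 31. Stack: [31]
LOAD_CONST → push 11. Stack: [31, 11]
BINARY_OP - → 31 - 11 = 20. Stack: [20]
LOAD_FAST a → push 31. Stack: [20, 31]
LOAD_CONST → push 9. Stack: [20, 31, 9]
BINARY_OP + → 31 + 9 = 40. Stack: [20, 40]
BINARY_OP + → 20 + 40 = 60. Stack: [60]
STORE_FAST z → z=60. Stack: []
LOAD_FAST_LOAD_FAST z,z → push 60,60. Stack: [60, 60]
BINARY_OP + → 60 + 60 = 120. Stack: [120]
STORE_FAST z → z=120. Stack: []
LOAD_CONST → push 5. Stack: [5]
LOAD_FAST z → push 120. Stack: [5, 120]
BINARY_OP // → 5 // 120 = 0. Stack: [0]
LOAD_FAST_LOAD_FAST z,z → push 120,120. Stack: [0, 120, 120]
BINARY_OP * → 120 * 120 = 14400. Stack: [0, 14400]
BINARY_OP - → 0 - 14400 = -14400. Stack: [-14400]
STORE_FAST z → z=-14400. Stack: []
LOAD_FAST a → push 31. Stack: [31]
LOAD_CONST → push 5. Stack: [31, 5]
BINARY_OP * → 31 * 5 = 155. Stack: [155]
STORE_FAST v → v=155. Stack: []
LOAD_FAST v → push 155. Stack: [155]
RETURN_VALUE → return 155.

155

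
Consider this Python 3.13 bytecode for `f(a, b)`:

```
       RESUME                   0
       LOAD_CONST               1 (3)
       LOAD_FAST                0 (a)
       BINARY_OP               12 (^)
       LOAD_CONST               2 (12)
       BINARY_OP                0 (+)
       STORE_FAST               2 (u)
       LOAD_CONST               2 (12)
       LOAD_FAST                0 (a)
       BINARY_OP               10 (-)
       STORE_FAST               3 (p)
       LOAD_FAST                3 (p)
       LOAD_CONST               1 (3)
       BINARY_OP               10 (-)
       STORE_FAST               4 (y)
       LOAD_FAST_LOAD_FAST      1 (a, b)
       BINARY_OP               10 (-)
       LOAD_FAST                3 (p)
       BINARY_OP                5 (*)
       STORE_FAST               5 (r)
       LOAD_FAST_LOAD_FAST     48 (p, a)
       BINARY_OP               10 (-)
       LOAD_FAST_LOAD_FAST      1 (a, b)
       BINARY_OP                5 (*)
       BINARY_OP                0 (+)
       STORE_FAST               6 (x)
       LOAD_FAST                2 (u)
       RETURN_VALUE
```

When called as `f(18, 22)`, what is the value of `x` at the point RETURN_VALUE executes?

LOAD_CONST → push 3. Stack: [3]
LOAD_FAST a → push 18. Stack: [3, 18]
BINARY_OP ^ → 3 ^ 18 = 17. Stack: [17]
LOAD_CONST → push 12. Stack: [17, 12]
BINARY_OP + → 17 + 12 = 29. Stack: [29]
STORE_FAST u → u=29. Stack: []
LOAD_CONST → push 12. Stack: [12]
LOAD_FAST a → push 18. Stack: [12, 18]
BINARY_OP - → 12 - 18 = -6. Stack: [-6]
STORE_FAST p → p=-6. Stack: []
LOAD_FAST p → push -6. Stack: [-6]
LOAD_CONST → push 3. Stack: [-6, 3]
BINARY_OP - → -6 - 3 = -9. Stack: [-9]
STORE_FAST y → y=-9. Stack: []
LOAD_FAST_LOAD_FAST a,b → push 18,22. Stack: [18, 22]
BINARY_OP - → 18 - 22 = -4. Stack: [-4]
LOAD_FAST p → push -6. Stack: [-4, -6]
BINARY_OP * → -4 * -6 = 24. Stack: [24]
STORE_FAST r → r=24. Stack: []
LOAD_FAST_LOAD_FAST p,a → push -6,18. Stack: [-6, 18]
BINARY_OP - → -6 - 18 = -24. Stack: [-24]
LOAD_FAST_LOAD_FAST a,b → push 18,22. Stack: [-24, 18, 22]
BINARY_OP * → 18 * 22 = 396. Stack: [-24, 396]
BINARY_OP + → -24 + 396 = 372. Stack: [372]
STORE_FAST x → x=372. Stack: []
LOAD_FAST u → push 29. Stack: [29]
RETURN_VALUE → return 29.

372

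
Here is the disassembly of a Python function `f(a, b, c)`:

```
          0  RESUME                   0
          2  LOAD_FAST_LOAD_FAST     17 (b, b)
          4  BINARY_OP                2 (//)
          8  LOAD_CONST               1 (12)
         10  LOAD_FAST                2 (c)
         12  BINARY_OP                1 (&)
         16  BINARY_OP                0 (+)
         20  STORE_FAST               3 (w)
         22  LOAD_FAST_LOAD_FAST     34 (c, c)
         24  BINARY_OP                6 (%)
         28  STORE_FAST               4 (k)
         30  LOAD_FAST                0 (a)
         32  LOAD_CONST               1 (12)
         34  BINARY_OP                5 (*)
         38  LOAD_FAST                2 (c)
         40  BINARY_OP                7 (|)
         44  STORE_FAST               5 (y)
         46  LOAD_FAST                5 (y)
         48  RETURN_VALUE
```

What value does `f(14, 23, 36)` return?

172

LOAD_FAST_LOAD_FAST b,b → push 23,23. Stack: [23, 23]
BINARY_OP // → 23 // 23 = 1. Stack: [1]
LOAD_CONST → push 12. Stack: [1, 12]
LOAD_FAST c → push 36. Stack: [1, 12, 36]
BINARY_OP & → 12 & 36 = 4. Stack: [1, 4]
BINARY_OP + → 1 + 4 = 5. Stack: [5]
STORE_FAST w → w=5. Stack: []
LOAD_FAST_LOAD_FAST c,c → push 36,36. Stack: [36, 36]
BINARY_OP % → 36 % 36 = 0. Stack: [0]
STORE_FAST k → k=0. Stack: []
LOAD_FAST a → push 14. Stack: [14]
LOAD_CONST → push 12. Stack: [14, 12]
BINARY_OP * → 14 * 12 = 168. Stack: [168]
LOAD_FAST c → push 36. Stack: [168, 36]
BINARY_OP | → 168 | 36 = 172. Stack: [172]
STORE_FAST y → y=172. Stack: []
LOAD_FAST y → push 172. Stack: [172]
RETURN_VALUE → return 172.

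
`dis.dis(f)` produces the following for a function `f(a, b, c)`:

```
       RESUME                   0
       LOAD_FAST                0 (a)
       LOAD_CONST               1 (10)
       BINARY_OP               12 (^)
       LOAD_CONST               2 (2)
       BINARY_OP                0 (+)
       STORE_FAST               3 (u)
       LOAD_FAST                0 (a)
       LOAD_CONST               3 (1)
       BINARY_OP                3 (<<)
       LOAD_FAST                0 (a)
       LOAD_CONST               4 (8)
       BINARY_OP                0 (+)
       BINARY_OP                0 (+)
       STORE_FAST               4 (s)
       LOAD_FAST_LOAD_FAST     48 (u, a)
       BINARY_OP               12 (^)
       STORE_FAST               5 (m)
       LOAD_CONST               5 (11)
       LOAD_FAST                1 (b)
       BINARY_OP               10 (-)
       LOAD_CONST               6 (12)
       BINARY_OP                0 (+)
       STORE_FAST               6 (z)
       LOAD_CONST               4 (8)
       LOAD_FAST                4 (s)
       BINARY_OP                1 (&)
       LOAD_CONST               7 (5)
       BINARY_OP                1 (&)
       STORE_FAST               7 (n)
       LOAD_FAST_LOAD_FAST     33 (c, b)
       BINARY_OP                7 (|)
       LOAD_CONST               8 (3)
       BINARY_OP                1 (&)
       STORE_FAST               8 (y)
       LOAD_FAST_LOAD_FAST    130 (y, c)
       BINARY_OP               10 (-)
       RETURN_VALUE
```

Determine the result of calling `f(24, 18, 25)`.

LOAD_FAST a → push 24. Stack: [24]
LOAD_CONST → push 10. Stack: [24, 10]
BINARY_OP ^ → 24 ^ 10 = 18. Stack: [18]
LOAD_CONST → push 2. Stack: [18, 2]
BINARY_OP + → 18 + 2 = 20. Stack: [20]
STORE_FAST u → u=20. Stack: []
LOAD_FAST a → push 24. Stack: [24]
LOAD_CONST → push 1. Stack: [24, 1]
BINARY_OP << → 24 << 1 = 48. Stack: [48]
LOAD_FAST a → push 24. Stack: [48, 24]
LOAD_CONST → push 8. Stack: [48, 24, 8]
BINARY_OP + → 24 + 8 = 32. Stack: [48, 32]
BINARY_OP + → 48 + 32 = 80. Stack: [80]
STORE_FAST s → s=80. Stack: []
LOAD_FAST_LOAD_FAST u,a → push 20,24. Stack: [20, 24]
BINARY_OP ^ → 20 ^ 24 = 12. Stack: [12]
STORE_FAST m → m=12. Stack: []
LOAD_CONST → push 11. Stack: [11]
LOAD_FAST b → push 18. Stack: [11, 18]
BINARY_OP - → 11 - 18 = -7. Stack: [-7]
LOAD_CONST → push 12. Stack: [-7, 12]
BINARY_OP + → -7 + 12 = 5. Stack: [5]
STORE_FAST z → z=5. Stack: []
LOAD_CONST → push 8. Stack: [8]
LOAD_FAST s → push 80. Stack: [8, 80]
BINARY_OP & → 8 & 80 = 0. Stack: [0]
LOAD_CONST → push 5. Stack: [0, 5]
BINARY_OP & → 0 & 5 = 0. Stack: [0]
STORE_FAST n → n=0. Stack: []
LOAD_FAST_LOAD_FAST c,b → push 25,18. Stack: [25, 18]
BINARY_OP | → 25 | 18 = 27. Stack: [27]
LOAD_CONST → push 3. Stack: [27, 3]
BINARY_OP & → 27 & 3 = 3. Stack: [3]
STORE_FAST y → y=3. Stack: []
LOAD_FAST_LOAD_FAST y,c → push 3,25. Stack: [3, 25]
BINARY_OP - → 3 - 25 = -22. Stack: [-22]
RETURN_VALUE → return -22.

-22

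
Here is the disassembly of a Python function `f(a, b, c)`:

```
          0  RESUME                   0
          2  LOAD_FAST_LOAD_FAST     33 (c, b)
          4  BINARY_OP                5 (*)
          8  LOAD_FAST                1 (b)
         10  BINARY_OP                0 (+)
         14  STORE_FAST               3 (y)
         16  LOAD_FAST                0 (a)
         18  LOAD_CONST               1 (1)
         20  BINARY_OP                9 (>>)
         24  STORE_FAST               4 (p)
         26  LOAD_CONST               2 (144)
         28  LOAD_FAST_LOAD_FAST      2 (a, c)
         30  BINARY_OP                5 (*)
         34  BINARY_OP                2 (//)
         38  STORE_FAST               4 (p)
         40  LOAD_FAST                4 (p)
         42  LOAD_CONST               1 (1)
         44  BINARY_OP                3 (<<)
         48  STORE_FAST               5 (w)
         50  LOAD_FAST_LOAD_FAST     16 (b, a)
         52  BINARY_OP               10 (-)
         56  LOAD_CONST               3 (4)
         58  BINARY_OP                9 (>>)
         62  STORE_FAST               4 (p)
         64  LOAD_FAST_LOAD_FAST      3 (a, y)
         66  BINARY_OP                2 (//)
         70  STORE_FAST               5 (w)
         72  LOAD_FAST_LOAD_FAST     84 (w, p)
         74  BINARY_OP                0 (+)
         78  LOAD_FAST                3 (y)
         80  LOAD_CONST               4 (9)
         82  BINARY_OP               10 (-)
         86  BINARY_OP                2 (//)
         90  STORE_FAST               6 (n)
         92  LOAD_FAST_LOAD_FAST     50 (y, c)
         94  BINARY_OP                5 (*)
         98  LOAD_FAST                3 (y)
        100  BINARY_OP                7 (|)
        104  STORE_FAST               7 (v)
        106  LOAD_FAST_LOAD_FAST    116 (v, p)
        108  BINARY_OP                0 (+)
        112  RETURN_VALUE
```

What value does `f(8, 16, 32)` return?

16912

LOAD_FAST_LOAD_FAST c,b → push 32,16. Stack: [32, 16]
BINARY_OP * → 32 * 16 = 512. Stack: [512]
LOAD_FAST b → push 16. Stack: [512, 16]
BINARY_OP + → 512 + 16 = 528. Stack: [528]
STORE_FAST y → y=528. Stack: []
LOAD_FAST a → push 8. Stack: [8]
LOAD_CONST → push 1. Stack: [8, 1]
BINARY_OP >> → 8 >> 1 = 4. Stack: [4]
STORE_FAST p → p=4. Stack: []
LOAD_CONST → push 144. Stack: [144]
LOAD_FAST_LOAD_FAST a,c → push 8,32. Stack: [144, 8, 32]
BINARY_OP * → 8 * 32 = 256. Stack: [144, 256]
BINARY_OP // → 144 // 256 = 0. Stack: [0]
STORE_FAST p → p=0. Stack: []
LOAD_FAST p → push 0. Stack: [0]
LOAD_CONST → push 1. Stack: [0, 1]
BINARY_OP << → 0 << 1 = 0. Stack: [0]
STORE_FAST w → w=0. Stack: []
LOAD_FAST_LOAD_FAST b,a → push 16,8. Stack: [16, 8]
BINARY_OP - → 16 - 8 = 8. Stack: [8]
LOAD_CONST → push 4. Stack: [8, 4]
BINARY_OP >> → 8 >> 4 = 0. Stack: [0]
STORE_FAST p → p=0. Stack: []
LOAD_FAST_LOAD_FAST a,y → push 8,528. Stack: [8, 528]
BINARY_OP // → 8 // 528 = 0. Stack: [0]
STORE_FAST w → w=0. Stack: []
LOAD_FAST_LOAD_FAST w,p → push 0,0. Stack: [0, 0]
BINARY_OP + → 0 + 0 = 0. Stack: [0]
LOAD_FAST y → push 528. Stack: [0, 528]
LOAD_CONST → push 9. Stack: [0, 528, 9]
BINARY_OP - → 528 - 9 = 519. Stack: [0, 519]
BINARY_OP // → 0 // 519 = 0. Stack: [0]
STORE_FAST n → n=0. Stack: []
LOAD_FAST_LOAD_FAST y,c → push 528,32. Stack: [528, 32]
BINARY_OP * → 528 * 32 = 16896. Stack: [16896]
LOAD_FAST y → push 528. Stack: [16896, 528]
BINARY_OP | → 16896 | 528 = 16912. Stack: [16912]
STORE_FAST v → v=16912. Stack: []
LOAD_FAST_LOAD_FAST v,p → push 16912,0. Stack: [16912, 0]
BINARY_OP + → 16912 + 0 = 16912. Stack: [16912]
RETURN_VALUE → return 16912.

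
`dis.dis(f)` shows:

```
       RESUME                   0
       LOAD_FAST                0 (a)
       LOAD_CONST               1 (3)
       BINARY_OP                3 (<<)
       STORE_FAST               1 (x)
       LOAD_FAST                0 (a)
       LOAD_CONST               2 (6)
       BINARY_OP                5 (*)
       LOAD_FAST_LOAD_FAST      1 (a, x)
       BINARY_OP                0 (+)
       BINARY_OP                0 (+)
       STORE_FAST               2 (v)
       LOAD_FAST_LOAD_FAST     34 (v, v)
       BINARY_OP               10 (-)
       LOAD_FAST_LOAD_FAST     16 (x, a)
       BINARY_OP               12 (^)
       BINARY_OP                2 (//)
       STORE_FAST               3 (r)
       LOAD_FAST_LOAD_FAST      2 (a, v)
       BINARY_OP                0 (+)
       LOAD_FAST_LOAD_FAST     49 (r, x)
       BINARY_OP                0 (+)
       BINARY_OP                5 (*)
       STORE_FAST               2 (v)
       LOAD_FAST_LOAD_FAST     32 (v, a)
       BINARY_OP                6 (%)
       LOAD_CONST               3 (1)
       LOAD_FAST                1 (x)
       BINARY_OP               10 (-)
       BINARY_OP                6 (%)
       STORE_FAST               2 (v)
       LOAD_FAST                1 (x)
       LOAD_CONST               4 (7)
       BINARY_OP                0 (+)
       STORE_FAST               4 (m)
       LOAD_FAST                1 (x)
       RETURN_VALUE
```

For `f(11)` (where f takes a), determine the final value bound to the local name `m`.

95

LOAD_FAST a → push 11. Stack: [11]
LOAD_CONST → push 3. Stack: [11, 3]
BINARY_OP << → 11 << 3 = 88. Stack: [88]
STORE_FAST x → x=88. Stack: []
LOAD_FAST a → push 11. Stack: [11]
LOAD_CONST → push 6. Stack: [11, 6]
BINARY_OP * → 11 * 6 = 66. Stack: [66]
LOAD_FAST_LOAD_FAST a,x → push 11,88. Stack: [66, 11, 88]
BINARY_OP + → 11 + 88 = 99. Stack: [66, 99]
BINARY_OP + → 66 + 99 = 165. Stack: [165]
STORE_FAST v → v=165. Stack: []
LOAD_FAST_LOAD_FAST v,v → push 165,165. Stack: [165, 165]
BINARY_OP - → 165 - 165 = 0. Stack: [0]
LOAD_FAST_LOAD_FAST x,a → push 88,11. Stack: [0, 88, 11]
BINARY_OP ^ → 88 ^ 11 = 83. Stack: [0, 83]
BINARY_OP // → 0 // 83 = 0. Stack: [0]
STORE_FAST r → r=0. Stack: []
LOAD_FAST_LOAD_FAST a,v → push 11,165. Stack: [11, 165]
BINARY_OP + → 11 + 165 = 176. Stack: [176]
LOAD_FAST_LOAD_FAST r,x → push 0,88. Stack: [176, 0, 88]
BINARY_OP + → 0 + 88 = 88. Stack: [176, 88]
BINARY_OP * → 176 * 88 = 15488. Stack: [15488]
STORE_FAST v → v=15488. Stack: []
LOAD_FAST_LOAD_FAST v,a → push 15488,11. Stack: [15488, 11]
BINARY_OP % → 15488 % 11 = 0. Stack: [0]
LOAD_CONST → push 1. Stack: [0, 1]
LOAD_FAST x → push 88. Stack: [0, 1, 88]
BINARY_OP - → 1 - 88 = -87. Stack: [0, -87]
BINARY_OP % → 0 % -87 = 0. Stack: [0]
STORE_FAST v → v=0. Stack: []
LOAD_FAST x → push 88. Stack: [88]
LOAD_CONST → push 7. Stack: [88, 7]
BINARY_OP + → 88 + 7 = 95. Stack: [95]
STORE_FAST m → m=95. Stack: []
LOAD_FAST x → push 88. Stack: [88]
RETURN_VALUE → return 88.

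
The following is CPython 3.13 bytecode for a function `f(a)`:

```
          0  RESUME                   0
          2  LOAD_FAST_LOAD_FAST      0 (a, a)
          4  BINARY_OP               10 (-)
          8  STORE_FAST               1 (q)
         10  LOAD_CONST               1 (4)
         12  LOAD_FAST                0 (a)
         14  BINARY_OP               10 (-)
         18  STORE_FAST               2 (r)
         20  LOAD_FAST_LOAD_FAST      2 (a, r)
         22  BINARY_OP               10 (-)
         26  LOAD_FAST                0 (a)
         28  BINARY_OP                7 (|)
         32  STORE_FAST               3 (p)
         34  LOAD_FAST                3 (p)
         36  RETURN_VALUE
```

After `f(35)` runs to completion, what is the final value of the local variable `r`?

LOAD_FAST_LOAD_FAST a,a → push 35,35. Stack: [35, 35]
BINARY_OP - → 35 - 35 = 0. Stack: [0]
STORE_FAST q → q=0. Stack: []
LOAD_CONST → push 4. Stack: [4]
LOAD_FAST a → push 35. Stack: [4, 35]
BINARY_OP - → 4 - 35 = -31. Stack: [-31]
STORE_FAST r → r=-31. Stack: []
LOAD_FAST_LOAD_FAST a,r → push 35,-31. Stack: [35, -31]
BINARY_OP - → 35 - -31 = 66. Stack: [66]
LOAD_FAST a → push 35. Stack: [66, 35]
BINARY_OP | → 66 | 35 = 99. Stack: [99]
STORE_FAST p → p=99. Stack: []
LOAD_FAST p → push 99. Stack: [99]
RETURN_VALUE → return 99.

-31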